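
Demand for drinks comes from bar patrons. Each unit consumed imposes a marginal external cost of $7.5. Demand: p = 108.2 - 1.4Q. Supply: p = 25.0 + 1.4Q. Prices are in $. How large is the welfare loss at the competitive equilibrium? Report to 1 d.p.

Market equilibrium (private): 25.0 + 1.4Q = 108.2 - 1.4Q → Q_m = 29.7143.
Social marginal benefit = demand − MEC = 100.7 - 1.4Q.
Set SMB = MC: 100.7 - 1.4Q = 25.0 + 1.4Q → Q* = 27.0357.
The loss is the area between SMB and MC from Q* to Q_m; with linear curves that's a triangle of height MEC(Q_m).
DWL = ½ × 2.6786 × 7.5000 = 10.0448.

DWL = $10.0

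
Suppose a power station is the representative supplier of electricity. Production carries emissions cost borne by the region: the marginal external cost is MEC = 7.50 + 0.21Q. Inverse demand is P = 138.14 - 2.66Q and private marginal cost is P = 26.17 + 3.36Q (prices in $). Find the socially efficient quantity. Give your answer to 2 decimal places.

Social marginal cost = private MC + MEC = 33.67 + 3.57Q.
Set SMC = demand: 33.67 + 3.57Q = 138.14 - 2.66Q → Q* = 16.7689.

Q* = 16.77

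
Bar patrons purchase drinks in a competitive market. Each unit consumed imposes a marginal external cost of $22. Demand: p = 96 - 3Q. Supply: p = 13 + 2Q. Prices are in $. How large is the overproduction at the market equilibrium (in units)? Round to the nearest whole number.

4 units

Market equilibrium (private): 13 + 2Q = 96 - 3Q → Q_m = 16.6000.
Social marginal benefit = demand − MEC = 74 - 3Q.
Set SMB = MC: 74 - 3Q = 13 + 2Q → Q* = 12.2000.
Gap = |16.6000 − 12.2000| = 4.4000.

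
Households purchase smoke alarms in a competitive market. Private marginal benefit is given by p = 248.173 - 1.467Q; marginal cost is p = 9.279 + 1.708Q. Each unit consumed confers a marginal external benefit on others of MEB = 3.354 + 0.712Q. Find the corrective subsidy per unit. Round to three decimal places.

subsidy = 73.383 per unit

Social marginal benefit = demand + MEB = 251.527 - 0.755Q.
Set SMB = MC: 251.527 - 0.755Q = 9.279 + 1.708Q → Q* = 98.3549.
The Pigouvian subsidy equals MEB at Q*: 3.354 + 0.712×98.3549 = 73.3827.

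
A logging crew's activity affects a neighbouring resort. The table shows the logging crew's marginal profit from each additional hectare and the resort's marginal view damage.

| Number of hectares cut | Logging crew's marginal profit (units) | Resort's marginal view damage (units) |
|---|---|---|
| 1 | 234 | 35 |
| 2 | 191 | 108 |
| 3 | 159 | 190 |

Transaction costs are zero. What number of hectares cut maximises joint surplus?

2

Bargaining reaches the level where marginal profit last exceeds marginal view damage.
That holds through level 2 (191 ≥ 108) but not at 3 (159 < 190).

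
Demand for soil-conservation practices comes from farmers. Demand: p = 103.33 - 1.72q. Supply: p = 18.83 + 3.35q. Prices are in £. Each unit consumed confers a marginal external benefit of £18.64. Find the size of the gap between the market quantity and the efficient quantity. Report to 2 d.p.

3.68 units

Market equilibrium (private): 18.83 + 3.35q = 103.33 - 1.72q → q_m = 16.6667.
Social marginal benefit = demand + MEB = 121.97 - 1.72q.
Set SMB = MC: 121.97 - 1.72q = 18.83 + 3.35q → q* = 20.3432.
Gap = |16.6667 − 20.3432| = 3.6765.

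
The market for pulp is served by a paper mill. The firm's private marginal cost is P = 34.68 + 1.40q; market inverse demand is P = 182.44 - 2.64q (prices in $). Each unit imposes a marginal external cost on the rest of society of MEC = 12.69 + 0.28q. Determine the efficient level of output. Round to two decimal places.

Social marginal cost = private MC + MEC = 47.37 + 1.68q.
Set SMC = demand: 47.37 + 1.68q = 182.44 - 2.64q → q* = 31.2662.

q* = 31.27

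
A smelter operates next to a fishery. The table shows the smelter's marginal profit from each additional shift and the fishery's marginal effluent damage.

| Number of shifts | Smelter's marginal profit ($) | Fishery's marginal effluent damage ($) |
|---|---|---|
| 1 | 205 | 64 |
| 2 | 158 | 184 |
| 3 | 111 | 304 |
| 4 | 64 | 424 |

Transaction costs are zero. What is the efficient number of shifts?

Bargaining reaches the level where marginal profit last exceeds marginal effluent damage.
That holds through level 1 (205 ≥ 64) but not at 2 (158 < 184).

1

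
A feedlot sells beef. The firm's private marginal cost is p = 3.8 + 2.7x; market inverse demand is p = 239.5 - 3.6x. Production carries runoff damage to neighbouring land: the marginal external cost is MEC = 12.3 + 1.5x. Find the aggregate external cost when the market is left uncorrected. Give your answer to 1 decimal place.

1510.0

Market equilibrium (private): 3.8 + 2.7x = 239.5 - 3.6x → x_m = 37.4127.
Total external cost = ∫₀^{x_m} (12.3 + 1.5x) dx = 12.3×37.4127 + ½×1.5×37.4127² = 1509.9588.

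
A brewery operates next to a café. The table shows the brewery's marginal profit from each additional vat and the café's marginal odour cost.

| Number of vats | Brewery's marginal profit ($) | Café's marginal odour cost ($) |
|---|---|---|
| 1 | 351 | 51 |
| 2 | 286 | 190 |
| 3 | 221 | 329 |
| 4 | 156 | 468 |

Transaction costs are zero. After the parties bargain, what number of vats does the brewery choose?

Bargaining reaches the level where marginal profit last exceeds marginal odour cost.
That holds through level 2 (286 ≥ 190) but not at 3 (221 < 329).

2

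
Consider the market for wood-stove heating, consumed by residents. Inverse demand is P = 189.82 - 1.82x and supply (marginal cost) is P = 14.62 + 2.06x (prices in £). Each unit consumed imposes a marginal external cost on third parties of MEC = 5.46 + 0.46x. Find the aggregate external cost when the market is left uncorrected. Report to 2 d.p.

Market equilibrium (private): 14.62 + 2.06x = 189.82 - 1.82x → x_m = 45.1546.
Total external cost = ∫₀^{x_m} (5.46 + 0.46x) dx = 5.46×45.1546 + ½×0.46×45.1546² = 715.4998.

£715.50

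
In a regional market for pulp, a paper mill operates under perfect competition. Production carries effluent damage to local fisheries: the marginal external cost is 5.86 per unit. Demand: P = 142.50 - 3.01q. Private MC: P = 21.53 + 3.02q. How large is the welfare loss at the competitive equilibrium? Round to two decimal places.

DWL = 2.85

Market equilibrium (private): 21.53 + 3.02q = 142.50 - 3.01q → q_m = 20.0614.
Social marginal cost = private MC + MEC = 27.39 + 3.02q.
Set SMC = demand: 27.39 + 3.02q = 142.50 - 3.01q → q* = 19.0896.
Between q* and q_m the wedge SMC − demand runs linearly from 0 to MEC(q_m), so the loss is a triangle.
DWL = ½ × 0.9718 × 5.8600 = 2.8474.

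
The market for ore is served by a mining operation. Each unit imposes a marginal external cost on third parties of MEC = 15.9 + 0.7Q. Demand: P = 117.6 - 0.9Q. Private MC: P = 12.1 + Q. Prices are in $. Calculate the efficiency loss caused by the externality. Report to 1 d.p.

DWL = $576.8

Market equilibrium (private): 12.1 + Q = 117.6 - 0.9Q → Q_m = 55.5263.
Social marginal cost = private MC + MEC = 28.0 + 1.7Q.
Set SMC = demand: 28.0 + 1.7Q = 117.6 - 0.9Q → Q* = 34.4615.
Between Q* and Q_m the wedge SMC − demand runs linearly from 0 to MEC(Q_m), so the loss is a triangle.
DWL = ½ × 21.0648 × 54.7684 = 576.8427.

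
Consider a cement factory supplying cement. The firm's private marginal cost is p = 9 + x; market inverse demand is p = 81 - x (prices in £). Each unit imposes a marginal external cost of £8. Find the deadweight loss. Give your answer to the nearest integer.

Market equilibrium (private): 9 + x = 81 - x → x_m = 36.0000.
Social marginal cost = private MC + MEC = 17 + x.
Set SMC = demand: 17 + x = 81 - x → x* = 32.0000.
The loss is the area between SMC and demand from x* to x_m; with linear curves that's a triangle of height MEC(x_m).
DWL = ½ × 4.0000 × 8.0000 = 16.0000.

DWL = £16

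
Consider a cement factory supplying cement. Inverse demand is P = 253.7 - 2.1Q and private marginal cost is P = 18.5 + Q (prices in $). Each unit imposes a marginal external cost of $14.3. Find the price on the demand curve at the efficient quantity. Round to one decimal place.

P = $104.1

Social marginal cost = private MC + MEC = 32.8 + Q.
Set SMC = demand: 32.8 + Q = 253.7 - 2.1Q → Q* = 71.2581.
Consumer price on the demand curve at Q*: 253.7 − 2.1×71.2581 = 104.0580.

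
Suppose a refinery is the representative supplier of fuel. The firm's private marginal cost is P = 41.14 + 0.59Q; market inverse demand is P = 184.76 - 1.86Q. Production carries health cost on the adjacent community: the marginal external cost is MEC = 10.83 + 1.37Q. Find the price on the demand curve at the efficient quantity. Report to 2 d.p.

Social marginal cost = private MC + MEC = 51.97 + 1.96Q.
Set SMC = demand: 51.97 + 1.96Q = 184.76 - 1.86Q → Q* = 34.7618.
Consumer price on the demand curve at Q*: 184.76 − 1.86×34.7618 = 120.1031.

P = 120.10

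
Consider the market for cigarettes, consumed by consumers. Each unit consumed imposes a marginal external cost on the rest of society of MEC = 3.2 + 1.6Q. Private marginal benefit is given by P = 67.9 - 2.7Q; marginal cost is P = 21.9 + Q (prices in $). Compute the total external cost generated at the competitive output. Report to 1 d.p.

Market equilibrium (private): 21.9 + Q = 67.9 - 2.7Q → Q_m = 12.4324.
Total external cost = ∫₀^{Q_m} (3.2 + 1.6Q) dQ = 3.2×12.4324 + ½×1.6×12.4324² = 163.4353.

$163.4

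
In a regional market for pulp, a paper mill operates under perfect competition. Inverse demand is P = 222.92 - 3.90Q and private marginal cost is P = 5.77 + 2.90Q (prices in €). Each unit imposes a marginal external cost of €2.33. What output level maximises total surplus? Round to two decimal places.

Social marginal cost = private MC + MEC = 8.10 + 2.90Q.
Set SMC = demand: 8.10 + 2.90Q = 222.92 - 3.90Q → Q* = 31.5912.

Q* = 31.59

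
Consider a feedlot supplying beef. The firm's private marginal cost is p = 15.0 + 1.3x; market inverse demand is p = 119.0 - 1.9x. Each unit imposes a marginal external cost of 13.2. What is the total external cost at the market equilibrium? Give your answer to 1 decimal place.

429.0

Market equilibrium (private): 15.0 + 1.3x = 119.0 - 1.9x → x_m = 32.5000.
Total external cost = MEC × x_m = 13.2 × 32.5000 = 429.0000.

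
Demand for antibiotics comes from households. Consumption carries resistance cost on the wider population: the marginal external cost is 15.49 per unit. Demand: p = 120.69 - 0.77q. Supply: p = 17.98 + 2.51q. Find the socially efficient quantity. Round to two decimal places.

q* = 26.59

Social marginal benefit = demand − MEC = 105.20 - 0.77q.
Set SMB = MC: 105.20 - 0.77q = 17.98 + 2.51q → q* = 26.5915.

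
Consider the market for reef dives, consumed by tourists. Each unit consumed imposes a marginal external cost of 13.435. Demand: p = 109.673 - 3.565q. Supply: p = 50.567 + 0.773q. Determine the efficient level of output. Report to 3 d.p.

Social marginal benefit = demand − MEC = 96.238 - 3.565q.
Set SMB = MC: 96.238 - 3.565q = 50.567 + 0.773q → q* = 10.5281.

q* = 10.528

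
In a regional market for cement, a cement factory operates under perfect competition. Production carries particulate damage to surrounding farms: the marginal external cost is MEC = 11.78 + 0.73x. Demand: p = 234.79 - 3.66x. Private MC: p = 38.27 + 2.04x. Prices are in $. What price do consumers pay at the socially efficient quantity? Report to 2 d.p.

P = $129.63

Social marginal cost = private MC + MEC = 50.05 + 2.77x.
Set SMC = demand: 50.05 + 2.77x = 234.79 - 3.66x → x* = 28.7309.
Consumer price on the demand curve at x*: 234.79 − 3.66×28.7309 = 129.6349.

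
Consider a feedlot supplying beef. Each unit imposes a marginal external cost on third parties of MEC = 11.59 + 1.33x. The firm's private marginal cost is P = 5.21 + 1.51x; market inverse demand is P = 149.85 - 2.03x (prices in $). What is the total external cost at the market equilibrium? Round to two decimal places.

Market equilibrium (private): 5.21 + 1.51x = 149.85 - 2.03x → x_m = 40.8588.
Total external cost = ∫₀^{x_m} (11.59 + 1.33x) dx = 11.59×40.8588 + ½×1.33×40.8588² = 1583.7321.

$1583.73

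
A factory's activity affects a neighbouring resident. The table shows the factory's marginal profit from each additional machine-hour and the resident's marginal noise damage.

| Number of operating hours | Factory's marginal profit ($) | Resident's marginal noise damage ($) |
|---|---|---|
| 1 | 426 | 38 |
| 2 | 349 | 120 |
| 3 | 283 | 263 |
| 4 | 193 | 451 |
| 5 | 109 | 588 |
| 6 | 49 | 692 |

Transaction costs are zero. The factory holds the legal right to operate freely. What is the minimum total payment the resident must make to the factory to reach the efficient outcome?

$351

Left alone the factory would choose level 6 (marginal profit stays positive).
Efficient level: k* = 3 (marginal profit ≥ marginal noise damage through 3).
The resident must at least cover the factory's forgone profit from cutting 6→3: 193 + 109 + 49 = 351.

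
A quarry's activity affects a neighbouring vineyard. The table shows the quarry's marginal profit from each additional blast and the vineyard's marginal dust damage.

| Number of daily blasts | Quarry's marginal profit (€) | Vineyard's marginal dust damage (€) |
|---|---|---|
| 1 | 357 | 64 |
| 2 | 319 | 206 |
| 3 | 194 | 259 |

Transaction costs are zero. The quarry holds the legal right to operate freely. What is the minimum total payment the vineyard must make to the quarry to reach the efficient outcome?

€194

Left alone the quarry would choose level 3 (marginal profit stays positive).
Efficient level: k* = 2 (marginal profit ≥ marginal dust damage through 2).
The vineyard must at least cover the quarry's forgone profit from cutting 3→2: 194 = 194.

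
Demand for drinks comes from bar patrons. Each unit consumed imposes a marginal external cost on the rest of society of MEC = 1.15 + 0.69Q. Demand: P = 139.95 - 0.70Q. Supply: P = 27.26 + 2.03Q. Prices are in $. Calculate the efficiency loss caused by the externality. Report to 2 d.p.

Market equilibrium (private): 27.26 + 2.03Q = 139.95 - 0.70Q → Q_m = 41.2784.
Social marginal benefit = demand − MEC = 138.80 - 1.39Q.
Set SMB = MC: 138.80 - 1.39Q = 27.26 + 2.03Q → Q* = 32.6140.
The loss is the area between SMB and MC from Q* to Q_m; with linear curves that's a triangle of height MEC(Q_m).
DWL = ½ × 8.6644 × 29.6321 = 128.3722.

DWL = $128.37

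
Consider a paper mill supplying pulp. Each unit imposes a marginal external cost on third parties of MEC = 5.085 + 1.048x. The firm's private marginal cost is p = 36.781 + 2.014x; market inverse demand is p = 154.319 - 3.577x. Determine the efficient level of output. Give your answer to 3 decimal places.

x* = 16.938

Social marginal cost = private MC + MEC = 41.866 + 3.062x.
Set SMC = demand: 41.866 + 3.062x = 154.319 - 3.577x → x* = 16.9382.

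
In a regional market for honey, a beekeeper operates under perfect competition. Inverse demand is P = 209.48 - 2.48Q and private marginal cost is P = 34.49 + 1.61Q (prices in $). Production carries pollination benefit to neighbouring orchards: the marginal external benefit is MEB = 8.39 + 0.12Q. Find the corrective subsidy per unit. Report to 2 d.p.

Social marginal cost = private MC − MEB = 26.10 + 1.49Q.
Set SMC = demand: 26.10 + 1.49Q = 209.48 - 2.48Q → Q* = 46.1914.
The Pigouvian subsidy equals MEB at Q*: 8.39 + 0.12×46.1914 = 13.9330.

subsidy = $13.93 per unit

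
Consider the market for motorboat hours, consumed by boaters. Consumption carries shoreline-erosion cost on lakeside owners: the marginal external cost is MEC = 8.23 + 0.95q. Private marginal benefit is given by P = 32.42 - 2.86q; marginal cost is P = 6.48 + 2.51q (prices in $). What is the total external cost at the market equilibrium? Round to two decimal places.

Market equilibrium (private): 6.48 + 2.51q = 32.42 - 2.86q → q_m = 4.8305.
Total external cost = ∫₀^{q_m} (8.23 + 0.95q) dq = 8.23×4.8305 + ½×0.95×4.8305² = 50.8385.

$50.84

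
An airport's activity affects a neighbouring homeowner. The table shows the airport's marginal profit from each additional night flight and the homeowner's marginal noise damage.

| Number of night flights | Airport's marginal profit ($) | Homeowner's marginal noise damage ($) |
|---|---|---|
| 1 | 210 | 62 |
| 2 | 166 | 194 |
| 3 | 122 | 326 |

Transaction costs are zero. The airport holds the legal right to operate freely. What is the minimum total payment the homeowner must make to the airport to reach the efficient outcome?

Left alone the airport would choose level 3 (marginal profit stays positive).
Efficient level: k* = 1 (marginal profit ≥ marginal noise damage through 1).
The homeowner must at least cover the airport's forgone profit from cutting 3→1: 166 + 122 = 288.

$288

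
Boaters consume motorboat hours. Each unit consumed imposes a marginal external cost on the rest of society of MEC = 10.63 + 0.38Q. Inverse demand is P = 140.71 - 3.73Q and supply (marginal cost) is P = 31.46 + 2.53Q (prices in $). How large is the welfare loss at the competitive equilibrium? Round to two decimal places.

DWL = $22.44

Market equilibrium (private): 31.46 + 2.53Q = 140.71 - 3.73Q → Q_m = 17.4521.
Social marginal benefit = demand − MEC = 130.08 - 4.11Q.
Set SMB = MC: 130.08 - 4.11Q = 31.46 + 2.53Q → Q* = 14.8524.
The welfare-loss triangle has base |Q_m − Q*| and height MEC(Q_m) (the vertical gap between SMB and MC is zero at Q* and MEC at Q_m).
DWL = ½ × 2.5997 × 17.2618 = 22.4378.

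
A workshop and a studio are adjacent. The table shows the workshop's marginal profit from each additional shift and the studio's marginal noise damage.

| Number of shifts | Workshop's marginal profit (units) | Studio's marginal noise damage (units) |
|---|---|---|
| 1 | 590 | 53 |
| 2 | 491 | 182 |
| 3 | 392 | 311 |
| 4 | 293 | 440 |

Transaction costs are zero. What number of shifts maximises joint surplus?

3

Bargaining reaches the level where marginal profit last exceeds marginal noise damage.
That holds through level 3 (392 ≥ 311) but not at 4 (293 < 440).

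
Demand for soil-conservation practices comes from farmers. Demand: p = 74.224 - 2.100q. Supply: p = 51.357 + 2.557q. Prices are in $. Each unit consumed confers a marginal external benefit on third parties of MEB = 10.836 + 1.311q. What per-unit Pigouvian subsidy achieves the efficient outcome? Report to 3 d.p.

subsidy = $24.041 per unit

Social marginal benefit = demand + MEB = 85.060 - 0.789q.
Set SMB = MC: 85.060 - 0.789q = 51.357 + 2.557q → q* = 10.0726.
The Pigouvian subsidy equals MEB at q*: 10.836 + 1.311×10.0726 = 24.0412.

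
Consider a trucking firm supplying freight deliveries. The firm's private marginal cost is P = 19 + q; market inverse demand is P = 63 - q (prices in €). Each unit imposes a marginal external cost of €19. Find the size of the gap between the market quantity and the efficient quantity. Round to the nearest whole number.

Market equilibrium (private): 19 + q = 63 - q → q_m = 22.0000.
Social marginal cost = private MC + MEC = 38 + q.
Set SMC = demand: 38 + q = 63 - q → q* = 12.5000.
Gap = |22.0000 − 12.5000| = 9.5000.

10 units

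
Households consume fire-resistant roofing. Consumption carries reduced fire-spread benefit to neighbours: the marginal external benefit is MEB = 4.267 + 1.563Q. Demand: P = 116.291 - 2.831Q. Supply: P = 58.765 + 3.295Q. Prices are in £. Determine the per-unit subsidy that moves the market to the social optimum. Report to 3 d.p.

Social marginal benefit = demand + MEB = 120.558 - 1.268Q.
Set SMB = MC: 120.558 - 1.268Q = 58.765 + 3.295Q → Q* = 13.5422.
The Pigouvian subsidy equals MEB at Q*: 4.267 + 1.563×13.5422 = 25.4335.

subsidy = £25.433 per unit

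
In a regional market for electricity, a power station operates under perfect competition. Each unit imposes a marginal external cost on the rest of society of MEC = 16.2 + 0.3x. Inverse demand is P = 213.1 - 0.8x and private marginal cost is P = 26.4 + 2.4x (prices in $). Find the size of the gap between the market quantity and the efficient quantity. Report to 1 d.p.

Market equilibrium (private): 26.4 + 2.4x = 213.1 - 0.8x → x_m = 58.3438.
Social marginal cost = private MC + MEC = 42.6 + 2.7x.
Set SMC = demand: 42.6 + 2.7x = 213.1 - 0.8x → x* = 48.7143.
Gap = |58.3438 − 48.7143| = 9.6295.

9.6 units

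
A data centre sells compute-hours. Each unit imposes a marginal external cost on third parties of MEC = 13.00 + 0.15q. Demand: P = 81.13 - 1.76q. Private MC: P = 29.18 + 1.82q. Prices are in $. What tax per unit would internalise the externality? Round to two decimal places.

tax = $14.57 per unit

Social marginal cost = private MC + MEC = 42.18 + 1.97q.
Set SMC = demand: 42.18 + 1.97q = 81.13 - 1.76q → q* = 10.4424.
The Pigouvian tax equals MEC at q*: 13.00 + 0.15×10.4424 = 14.5664.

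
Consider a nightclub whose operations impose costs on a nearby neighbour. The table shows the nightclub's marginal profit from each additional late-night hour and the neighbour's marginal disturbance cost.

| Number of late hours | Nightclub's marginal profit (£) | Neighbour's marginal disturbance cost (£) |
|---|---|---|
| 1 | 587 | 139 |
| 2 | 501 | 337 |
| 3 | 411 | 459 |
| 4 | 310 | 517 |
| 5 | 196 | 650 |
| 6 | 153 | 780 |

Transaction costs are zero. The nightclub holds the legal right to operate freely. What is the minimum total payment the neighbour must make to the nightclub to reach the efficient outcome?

Left alone the nightclub would choose level 6 (marginal profit stays positive).
Efficient level: k* = 2 (marginal profit ≥ marginal disturbance cost through 2).
The neighbour must at least cover the nightclub's forgone profit from cutting 6→2: 411 + 310 + 196 + 153 = 1070.

£1070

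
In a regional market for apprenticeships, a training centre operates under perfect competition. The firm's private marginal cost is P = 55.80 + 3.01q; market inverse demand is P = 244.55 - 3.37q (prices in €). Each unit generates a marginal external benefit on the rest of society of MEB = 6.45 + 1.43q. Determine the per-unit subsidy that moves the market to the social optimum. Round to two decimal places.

Social marginal cost = private MC − MEB = 49.35 + 1.58q.
Set SMC = demand: 49.35 + 1.58q = 244.55 - 3.37q → q* = 39.4343.
The Pigouvian subsidy equals MEB at q*: 6.45 + 1.43×39.4343 = 62.8410.

subsidy = €62.84 per unit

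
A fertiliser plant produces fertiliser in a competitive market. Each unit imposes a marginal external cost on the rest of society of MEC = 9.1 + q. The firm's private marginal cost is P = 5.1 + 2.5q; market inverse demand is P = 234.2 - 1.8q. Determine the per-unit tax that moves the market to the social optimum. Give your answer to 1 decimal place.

Social marginal cost = private MC + MEC = 14.2 + 3.5q.
Set SMC = demand: 14.2 + 3.5q = 234.2 - 1.8q → q* = 41.5094.
The Pigouvian tax equals MEC at q*: 9.1 + 1.0×41.5094 = 50.6094.

tax = 50.6 per unit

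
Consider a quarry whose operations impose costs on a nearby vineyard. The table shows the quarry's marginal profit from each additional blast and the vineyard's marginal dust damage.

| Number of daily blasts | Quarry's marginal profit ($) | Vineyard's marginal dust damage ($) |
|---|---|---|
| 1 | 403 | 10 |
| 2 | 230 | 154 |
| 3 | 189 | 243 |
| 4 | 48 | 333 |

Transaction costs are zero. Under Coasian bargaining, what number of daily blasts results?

Bargaining reaches the level where marginal profit last exceeds marginal dust damage.
That holds through level 2 (230 ≥ 154) but not at 3 (189 < 243).

2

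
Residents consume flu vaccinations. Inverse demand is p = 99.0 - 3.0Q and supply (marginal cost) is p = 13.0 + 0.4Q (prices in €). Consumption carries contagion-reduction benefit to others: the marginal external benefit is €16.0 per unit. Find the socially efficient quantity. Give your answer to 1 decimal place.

Q* = 30.0

Social marginal benefit = demand + MEB = 115.0 - 3.0Q.
Set SMB = MC: 115.0 - 3.0Q = 13.0 + 0.4Q → Q* = 30.0000.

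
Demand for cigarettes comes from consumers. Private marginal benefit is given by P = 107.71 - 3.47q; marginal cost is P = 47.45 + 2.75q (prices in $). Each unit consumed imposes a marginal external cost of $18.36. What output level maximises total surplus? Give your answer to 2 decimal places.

Social marginal benefit = demand − MEC = 89.35 - 3.47q.
Set SMB = MC: 89.35 - 3.47q = 47.45 + 2.75q → q* = 6.7363.

q* = 6.74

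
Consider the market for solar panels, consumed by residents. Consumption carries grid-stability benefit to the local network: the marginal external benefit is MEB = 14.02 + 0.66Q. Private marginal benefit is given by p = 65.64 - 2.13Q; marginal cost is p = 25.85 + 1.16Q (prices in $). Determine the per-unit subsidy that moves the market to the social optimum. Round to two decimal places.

Social marginal benefit = demand + MEB = 79.66 - 1.47Q.
Set SMB = MC: 79.66 - 1.47Q = 25.85 + 1.16Q → Q* = 20.4601.
The Pigouvian subsidy equals MEB at Q*: 14.02 + 0.66×20.4601 = 27.5237.

subsidy = $27.52 per unit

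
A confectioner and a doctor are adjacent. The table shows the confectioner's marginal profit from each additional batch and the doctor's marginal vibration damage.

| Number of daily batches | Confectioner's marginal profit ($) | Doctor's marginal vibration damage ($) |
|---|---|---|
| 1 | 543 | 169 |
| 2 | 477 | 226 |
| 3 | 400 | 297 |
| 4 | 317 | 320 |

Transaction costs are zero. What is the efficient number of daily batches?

Bargaining reaches the level where marginal profit last exceeds marginal vibration damage.
That holds through level 3 (400 ≥ 297) but not at 4 (317 < 320).

3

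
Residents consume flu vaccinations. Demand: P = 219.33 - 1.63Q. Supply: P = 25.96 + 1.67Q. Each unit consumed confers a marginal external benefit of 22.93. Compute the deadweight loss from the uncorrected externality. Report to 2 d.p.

Market equilibrium (private): 25.96 + 1.67Q = 219.33 - 1.63Q → Q_m = 58.5970.
Social marginal benefit = demand + MEB = 242.26 - 1.63Q.
Set SMB = MC: 242.26 - 1.63Q = 25.96 + 1.67Q → Q* = 65.5455.
Between Q* and Q_m the wedge SMB − MC runs linearly from 0 to MEB(Q_m), so the loss is a triangle.
DWL = ½ × 6.9485 × 22.9300 = 79.6646.

DWL = 79.66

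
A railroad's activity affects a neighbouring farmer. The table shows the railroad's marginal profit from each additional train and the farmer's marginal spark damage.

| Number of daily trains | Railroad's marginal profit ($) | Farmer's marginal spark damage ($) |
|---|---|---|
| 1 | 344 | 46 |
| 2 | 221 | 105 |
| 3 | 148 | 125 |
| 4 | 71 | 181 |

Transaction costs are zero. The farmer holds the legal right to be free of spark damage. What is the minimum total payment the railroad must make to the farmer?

Efficient level: marginal profit ≥ marginal spark damage through level 3, so k* = 3.
With the farmer holding the right, the railroad must at least compensate total damage at k*: 46 + 105 + 125 = 276.

$276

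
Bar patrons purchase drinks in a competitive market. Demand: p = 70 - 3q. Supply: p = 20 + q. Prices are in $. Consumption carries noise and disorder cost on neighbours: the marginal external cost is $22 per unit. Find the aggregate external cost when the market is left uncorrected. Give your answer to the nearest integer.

Market equilibrium (private): 20 + q = 70 - 3q → q_m = 12.5000.
Total external cost = MEC × q_m = 22 × 12.5000 = 275.0000.

$275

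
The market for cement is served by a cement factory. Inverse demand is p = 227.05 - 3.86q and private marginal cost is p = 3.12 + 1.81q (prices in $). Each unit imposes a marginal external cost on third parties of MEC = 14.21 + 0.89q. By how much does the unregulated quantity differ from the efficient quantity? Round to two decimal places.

7.52 units

Market equilibrium (private): 3.12 + 1.81q = 227.05 - 3.86q → q_m = 39.4938.
Social marginal cost = private MC + MEC = 17.33 + 2.70q.
Set SMC = demand: 17.33 + 2.70q = 227.05 - 3.86q → q* = 31.9695.
Gap = |39.4938 − 31.9695| = 7.5243.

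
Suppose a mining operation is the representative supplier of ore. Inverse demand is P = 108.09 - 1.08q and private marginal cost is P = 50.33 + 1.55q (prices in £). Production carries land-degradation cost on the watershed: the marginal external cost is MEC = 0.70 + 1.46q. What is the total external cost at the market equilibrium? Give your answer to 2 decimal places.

Market equilibrium (private): 50.33 + 1.55q = 108.09 - 1.08q → q_m = 21.9620.
Total external cost = ∫₀^{q_m} (0.70 + 1.46q) dq = 0.70×21.9620 + ½×1.46×21.9620² = 367.4739.

£367.47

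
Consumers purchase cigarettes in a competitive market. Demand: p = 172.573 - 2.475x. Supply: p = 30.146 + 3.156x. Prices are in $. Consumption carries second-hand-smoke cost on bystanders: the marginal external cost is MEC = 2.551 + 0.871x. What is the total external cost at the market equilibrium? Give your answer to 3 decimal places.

Market equilibrium (private): 30.146 + 3.156x = 172.573 - 2.475x → x_m = 25.2934.
Total external cost = ∫₀^{x_m} (2.551 + 0.871x) dx = 2.551×25.2934 + ½×0.871×25.2934² = 343.1372.

$343.137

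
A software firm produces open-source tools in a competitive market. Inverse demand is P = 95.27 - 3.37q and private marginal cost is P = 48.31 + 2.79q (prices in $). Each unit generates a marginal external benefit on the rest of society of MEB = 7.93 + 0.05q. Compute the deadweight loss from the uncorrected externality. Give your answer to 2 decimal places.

DWL = $5.65

Market equilibrium (private): 48.31 + 2.79q = 95.27 - 3.37q → q_m = 7.6234.
Social marginal cost = private MC − MEB = 40.38 + 2.74q.
Set SMC = demand: 40.38 + 2.74q = 95.27 - 3.37q → q* = 8.9836.
The loss is the area between SMC and demand from q* to q_m; with linear curves that's a triangle of height MEB(q_m).
DWL = ½ × 1.3602 × 8.3112 = 5.6524.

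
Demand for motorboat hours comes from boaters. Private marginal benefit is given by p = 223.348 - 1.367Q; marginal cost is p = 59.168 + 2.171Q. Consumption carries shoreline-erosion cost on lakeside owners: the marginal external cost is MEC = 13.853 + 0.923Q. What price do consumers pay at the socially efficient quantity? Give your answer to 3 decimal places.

P = 177.283

Social marginal benefit = demand − MEC = 209.495 - 2.290Q.
Set SMB = MC: 209.495 - 2.290Q = 59.168 + 2.171Q → Q* = 33.6980.
Consumer price on the demand curve at Q*: 223.348 − 1.367×33.6980 = 177.2828.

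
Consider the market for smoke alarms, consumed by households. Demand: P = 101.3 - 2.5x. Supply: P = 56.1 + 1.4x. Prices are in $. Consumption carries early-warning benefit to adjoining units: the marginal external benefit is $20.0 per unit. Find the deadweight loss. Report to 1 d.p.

Market equilibrium (private): 56.1 + 1.4x = 101.3 - 2.5x → x_m = 11.5897.
Social marginal benefit = demand + MEB = 121.3 - 2.5x.
Set SMB = MC: 121.3 - 2.5x = 56.1 + 1.4x → x* = 16.7179.
The loss is the area between SMB and MC from x* to x_m; with linear curves that's a triangle of height MEB(x_m).
DWL = ½ × 5.1282 × 20.0000 = 51.2820.

DWL = $51.3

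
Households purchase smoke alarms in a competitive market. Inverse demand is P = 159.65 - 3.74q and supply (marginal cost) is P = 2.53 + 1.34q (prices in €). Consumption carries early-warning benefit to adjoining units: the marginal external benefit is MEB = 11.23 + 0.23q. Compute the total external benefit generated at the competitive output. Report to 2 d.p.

€457.34

Market equilibrium (private): 2.53 + 1.34q = 159.65 - 3.74q → q_m = 30.9291.
Total external benefit = ∫₀^{q_m} (11.23 + 0.23q) dq = 11.23×30.9291 + ½×0.23×30.9291² = 457.3439.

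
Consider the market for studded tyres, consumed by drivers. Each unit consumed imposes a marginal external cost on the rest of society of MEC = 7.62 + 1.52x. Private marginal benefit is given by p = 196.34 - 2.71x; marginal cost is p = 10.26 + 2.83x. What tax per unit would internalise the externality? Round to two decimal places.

Social marginal benefit = demand − MEC = 188.72 - 4.23x.
Set SMB = MC: 188.72 - 4.23x = 10.26 + 2.83x → x* = 25.2776.
The Pigouvian tax equals MEC at x*: 7.62 + 1.52×25.2776 = 46.0420.

tax = 46.04 per unit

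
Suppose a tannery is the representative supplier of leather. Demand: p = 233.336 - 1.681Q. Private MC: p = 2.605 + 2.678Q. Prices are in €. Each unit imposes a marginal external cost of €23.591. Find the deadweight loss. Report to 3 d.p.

DWL = €63.837

Market equilibrium (private): 2.605 + 2.678Q = 233.336 - 1.681Q → Q_m = 52.9321.
Social marginal cost = private MC + MEC = 26.196 + 2.678Q.
Set SMC = demand: 26.196 + 2.678Q = 233.336 - 1.681Q → Q* = 47.5201.
The welfare-loss triangle has base |Q_m − Q*| and height MEC(Q_m) (the vertical gap between SMC and demand is zero at Q* and MEC at Q_m).
DWL = ½ × 5.4120 × 23.5910 = 63.8372.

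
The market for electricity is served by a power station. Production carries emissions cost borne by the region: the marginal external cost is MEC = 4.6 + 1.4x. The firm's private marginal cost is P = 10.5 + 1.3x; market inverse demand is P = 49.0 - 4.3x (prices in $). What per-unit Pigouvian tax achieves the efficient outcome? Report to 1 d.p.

Social marginal cost = private MC + MEC = 15.1 + 2.7x.
Set SMC = demand: 15.1 + 2.7x = 49.0 - 4.3x → x* = 4.8429.
The Pigouvian tax equals MEC at x*: 4.6 + 1.4×4.8429 = 11.3801.

tax = $11.4 per unit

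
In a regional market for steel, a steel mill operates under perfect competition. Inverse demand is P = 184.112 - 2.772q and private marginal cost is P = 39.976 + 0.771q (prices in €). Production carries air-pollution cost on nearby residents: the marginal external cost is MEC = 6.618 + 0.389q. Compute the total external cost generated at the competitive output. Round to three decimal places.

Market equilibrium (private): 39.976 + 0.771q = 184.112 - 2.772q → q_m = 40.6819.
Total external cost = ∫₀^{q_m} (6.618 + 0.389q) dq = 6.618×40.6819 + ½×0.389×40.6819² = 591.1336.

€591.134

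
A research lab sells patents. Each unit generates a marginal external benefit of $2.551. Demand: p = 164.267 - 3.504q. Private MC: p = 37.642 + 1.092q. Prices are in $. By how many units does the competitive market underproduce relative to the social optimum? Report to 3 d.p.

0.555 units

Market equilibrium (private): 37.642 + 1.092q = 164.267 - 3.504q → q_m = 27.5511.
Social marginal cost = private MC − MEB = 35.091 + 1.092q.
Set SMC = demand: 35.091 + 1.092q = 164.267 - 3.504q → q* = 28.1062.
Gap = |27.5511 − 28.1062| = 0.5551.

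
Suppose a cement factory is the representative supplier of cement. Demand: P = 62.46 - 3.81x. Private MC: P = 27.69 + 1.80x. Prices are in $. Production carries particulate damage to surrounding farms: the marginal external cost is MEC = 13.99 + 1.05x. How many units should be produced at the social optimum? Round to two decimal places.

x* = 3.12

Social marginal cost = private MC + MEC = 41.68 + 2.85x.
Set SMC = demand: 41.68 + 2.85x = 62.46 - 3.81x → x* = 3.1201.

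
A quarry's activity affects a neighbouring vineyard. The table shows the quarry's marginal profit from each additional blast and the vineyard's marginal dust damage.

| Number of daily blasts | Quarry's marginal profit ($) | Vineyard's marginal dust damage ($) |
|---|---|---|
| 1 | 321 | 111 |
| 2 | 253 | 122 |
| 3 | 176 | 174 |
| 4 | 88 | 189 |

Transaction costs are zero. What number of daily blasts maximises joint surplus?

3

Bargaining reaches the level where marginal profit last exceeds marginal dust damage.
That holds through level 3 (176 ≥ 174) but not at 4 (88 < 189).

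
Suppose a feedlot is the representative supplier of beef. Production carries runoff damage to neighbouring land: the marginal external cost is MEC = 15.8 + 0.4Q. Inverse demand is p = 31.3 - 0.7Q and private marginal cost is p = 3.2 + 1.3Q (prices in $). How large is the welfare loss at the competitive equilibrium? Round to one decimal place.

Market equilibrium (private): 3.2 + 1.3Q = 31.3 - 0.7Q → Q_m = 14.0500.
Social marginal cost = private MC + MEC = 19.0 + 1.7Q.
Set SMC = demand: 19.0 + 1.7Q = 31.3 - 0.7Q → Q* = 5.1250.
Height of the DWL triangle at Q_m is SMC(Q_m) − demand(Q_m) = MEC(Q_m) = 21.4200.
DWL = ½ × 8.9250 × 21.4200 = 95.5868.

DWL = $95.6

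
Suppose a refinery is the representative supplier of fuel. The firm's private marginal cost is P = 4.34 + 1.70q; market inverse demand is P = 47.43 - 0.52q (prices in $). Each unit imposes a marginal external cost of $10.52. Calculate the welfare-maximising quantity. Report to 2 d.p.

Social marginal cost = private MC + MEC = 14.86 + 1.70q.
Set SMC = demand: 14.86 + 1.70q = 47.43 - 0.52q → q* = 14.6712.

q* = 14.67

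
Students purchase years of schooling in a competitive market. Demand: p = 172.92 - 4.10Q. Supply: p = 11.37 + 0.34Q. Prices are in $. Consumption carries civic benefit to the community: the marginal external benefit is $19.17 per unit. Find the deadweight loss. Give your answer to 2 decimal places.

DWL = $41.38

Market equilibrium (private): 11.37 + 0.34Q = 172.92 - 4.10Q → Q_m = 36.3851.
Social marginal benefit = demand + MEB = 192.09 - 4.10Q.
Set SMB = MC: 192.09 - 4.10Q = 11.37 + 0.34Q → Q* = 40.7027.
Between Q* and Q_m the wedge SMB − MC runs linearly from 0 to MEB(Q_m), so the loss is a triangle.
DWL = ½ × 4.3176 × 19.1700 = 41.3842.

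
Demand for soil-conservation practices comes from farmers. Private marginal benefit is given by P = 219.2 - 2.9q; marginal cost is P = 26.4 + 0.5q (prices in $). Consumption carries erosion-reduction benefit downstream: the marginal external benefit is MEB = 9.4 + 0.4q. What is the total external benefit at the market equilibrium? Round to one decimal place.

$1176.1

Market equilibrium (private): 26.4 + 0.5q = 219.2 - 2.9q → q_m = 56.7059.
Total external benefit = ∫₀^{q_m} (9.4 + 0.4q) dq = 9.4×56.7059 + ½×0.4×56.7059² = 1176.1473.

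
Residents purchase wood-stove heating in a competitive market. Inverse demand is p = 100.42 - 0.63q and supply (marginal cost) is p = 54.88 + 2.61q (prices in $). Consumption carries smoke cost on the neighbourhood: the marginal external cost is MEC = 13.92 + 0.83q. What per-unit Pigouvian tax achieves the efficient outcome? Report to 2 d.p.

Social marginal benefit = demand − MEC = 86.50 - 1.46q.
Set SMB = MC: 86.50 - 1.46q = 54.88 + 2.61q → q* = 7.7690.
The Pigouvian tax equals MEC at q*: 13.92 + 0.83×7.7690 = 20.3683.

tax = $20.37 per unit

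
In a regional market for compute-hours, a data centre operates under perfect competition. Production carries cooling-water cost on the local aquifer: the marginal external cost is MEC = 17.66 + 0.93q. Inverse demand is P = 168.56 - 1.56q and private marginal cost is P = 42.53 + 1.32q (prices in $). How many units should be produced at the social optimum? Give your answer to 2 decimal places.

Social marginal cost = private MC + MEC = 60.19 + 2.25q.
Set SMC = demand: 60.19 + 2.25q = 168.56 - 1.56q → q* = 28.4436.

q* = 28.44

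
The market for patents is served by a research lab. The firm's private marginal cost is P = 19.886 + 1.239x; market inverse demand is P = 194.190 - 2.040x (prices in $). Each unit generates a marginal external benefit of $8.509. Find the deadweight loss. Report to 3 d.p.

Market equilibrium (private): 19.886 + 1.239x = 194.190 - 2.040x → x_m = 53.1577.
Social marginal cost = private MC − MEB = 11.377 + 1.239x.
Set SMC = demand: 11.377 + 1.239x = 194.190 - 2.040x → x* = 55.7527.
The welfare-loss triangle has base |x_m − x*| and height MEB(x_m) (the vertical gap between SMC and demand is zero at x* and MEB at x_m).
DWL = ½ × 2.5950 × 8.5090 = 11.0404.

DWL = $11.040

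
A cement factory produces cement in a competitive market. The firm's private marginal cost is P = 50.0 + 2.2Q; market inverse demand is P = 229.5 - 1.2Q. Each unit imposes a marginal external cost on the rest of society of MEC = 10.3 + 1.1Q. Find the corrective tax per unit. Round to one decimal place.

tax = 51.7 per unit

Social marginal cost = private MC + MEC = 60.3 + 3.3Q.
Set SMC = demand: 60.3 + 3.3Q = 229.5 - 1.2Q → Q* = 37.6000.
The Pigouvian tax equals MEC at Q*: 10.3 + 1.1×37.6000 = 51.6600.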